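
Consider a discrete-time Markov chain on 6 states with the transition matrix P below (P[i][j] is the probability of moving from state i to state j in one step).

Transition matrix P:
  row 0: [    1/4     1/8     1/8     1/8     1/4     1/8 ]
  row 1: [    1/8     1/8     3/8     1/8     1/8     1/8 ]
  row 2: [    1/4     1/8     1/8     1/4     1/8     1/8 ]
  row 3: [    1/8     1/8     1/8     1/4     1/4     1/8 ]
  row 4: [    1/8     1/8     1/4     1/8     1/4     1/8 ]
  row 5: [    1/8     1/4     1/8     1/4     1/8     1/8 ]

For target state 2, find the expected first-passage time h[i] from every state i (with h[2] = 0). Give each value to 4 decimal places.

h = [5.3403, 4.0887, 0.0000, 5.3403, 4.6728, 5.2673]

First-step conditioning: h[2] = 0; for i ≠ 2, h[i] = 1 + Σ_k P[i][k]·h[k].
  h[0] = 1 + 1/4·h[0] + 1/8·h[1] + 1/8·h[3] + 1/4·h[4] + 1/8·h[5]
  h[1] = 1 + 1/8·h[0] + 1/8·h[1] + 1/8·h[3] + 1/8·h[4] + 1/8·h[5]
  h[3] = 1 + 1/8·h[0] + 1/8·h[1] + 1/4·h[3] + 1/4·h[4] + 1/8·h[5]
  h[4] = 1 + 1/8·h[0] + 1/8·h[1] + 1/8·h[3] + 1/4·h[4] + 1/8·h[5]
  h[5] = 1 + 1/8·h[0] + 1/4·h[1] + 1/4·h[3] + 1/8·h[4] + 1/8·h[5]
Solving the 5×5 linear system over states ≠ 2 gives exactly h = [4096/767, 3136/767, 0, 4096/767, 3584/767, 4040/767] (h[2] = 0 is the target).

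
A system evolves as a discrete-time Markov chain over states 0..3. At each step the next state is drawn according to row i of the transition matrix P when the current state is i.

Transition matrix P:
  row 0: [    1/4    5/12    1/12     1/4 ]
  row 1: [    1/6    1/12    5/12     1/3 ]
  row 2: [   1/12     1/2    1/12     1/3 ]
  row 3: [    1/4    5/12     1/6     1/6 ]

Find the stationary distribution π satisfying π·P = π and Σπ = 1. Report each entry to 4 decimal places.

Balance equations π_j = Σ_i π_i·P[i][j]:
  π_0 = 1/4·π_0 + 1/6·π_1 + 1/12·π_2 + 1/4·π_3
  π_1 = 5/12·π_0 + 1/12·π_1 + 1/2·π_2 + 5/12·π_3
  π_2 = 1/12·π_0 + 5/12·π_1 + 1/12·π_2 + 1/6·π_3
  normalize: π_0 + π_1 + π_2 + π_3 = 1
Solving the linear system gives exactly π = [454/2427, 791/2427, 521/2427, 661/2427].

π = [0.1871, 0.3259, 0.2147, 0.2724]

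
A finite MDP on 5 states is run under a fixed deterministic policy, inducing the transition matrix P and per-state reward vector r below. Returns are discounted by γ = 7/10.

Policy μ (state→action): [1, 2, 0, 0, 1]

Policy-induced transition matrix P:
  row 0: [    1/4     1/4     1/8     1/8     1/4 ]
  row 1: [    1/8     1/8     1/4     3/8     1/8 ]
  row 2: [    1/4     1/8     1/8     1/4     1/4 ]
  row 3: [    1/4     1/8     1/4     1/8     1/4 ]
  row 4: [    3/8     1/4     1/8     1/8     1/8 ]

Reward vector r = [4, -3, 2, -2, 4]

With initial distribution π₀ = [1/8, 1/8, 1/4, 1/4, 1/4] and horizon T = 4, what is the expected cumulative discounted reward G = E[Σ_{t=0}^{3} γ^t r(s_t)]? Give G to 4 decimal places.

G = 3.0830

t=0: π = [0.1250, 0.1250, 0.2500, 0.2500, 0.2500], E[r] = 1.1250, γ^t·E[r] = 1.125000, running G = 1.125000
t=1: π = [0.2656, 0.1719, 0.1719, 0.1875, 0.2031], E[r] = 1.3281, γ^t·E[r] = 0.929688, running G = 2.054688
t=2: π = [0.2539, 0.1836, 0.1699, 0.1895, 0.2031], E[r] = 1.2383, γ^t·E[r] = 0.606758, running G = 2.661445
t=3: π = [0.2524, 0.1821, 0.1716, 0.1921, 0.2017], E[r] = 1.2290, γ^t·E[r] = 0.421548, running G = 3.082994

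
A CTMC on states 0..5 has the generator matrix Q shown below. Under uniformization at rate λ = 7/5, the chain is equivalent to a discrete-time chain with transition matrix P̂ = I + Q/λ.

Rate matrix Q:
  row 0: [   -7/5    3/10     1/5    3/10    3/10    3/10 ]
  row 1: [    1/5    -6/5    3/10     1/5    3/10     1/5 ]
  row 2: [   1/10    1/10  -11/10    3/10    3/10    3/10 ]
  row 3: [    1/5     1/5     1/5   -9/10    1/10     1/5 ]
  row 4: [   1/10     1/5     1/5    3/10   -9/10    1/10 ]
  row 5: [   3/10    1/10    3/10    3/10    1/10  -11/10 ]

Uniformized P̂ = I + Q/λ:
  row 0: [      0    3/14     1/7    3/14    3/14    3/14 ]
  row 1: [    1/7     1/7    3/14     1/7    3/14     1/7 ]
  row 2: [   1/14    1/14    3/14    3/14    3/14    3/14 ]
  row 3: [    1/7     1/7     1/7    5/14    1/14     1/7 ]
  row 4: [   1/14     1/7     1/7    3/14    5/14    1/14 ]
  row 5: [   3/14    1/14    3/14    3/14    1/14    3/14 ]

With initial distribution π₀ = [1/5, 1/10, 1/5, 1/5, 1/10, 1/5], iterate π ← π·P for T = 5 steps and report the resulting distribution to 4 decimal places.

π = [0.1127, 0.1268, 0.1761, 0.2394, 0.1831, 0.1620]

t=0: π = [0.2000, 0.1000, 0.2000, 0.2000, 0.1000, 0.2000]
t=1: π = [0.1071, 0.1286, 0.1786, 0.2357, 0.1714, 0.1786]
t=2: π = [0.1153, 0.1250, 0.1776, 0.2388, 0.1796, 0.1638]
t=3: π = [0.1126, 0.1267, 0.1762, 0.2395, 0.1824, 0.1626]
t=4: π = [0.1128, 0.1267, 0.1761, 0.2394, 0.1829, 0.1621]
t=5: π = [0.1127, 0.1268, 0.1761, 0.2394, 0.1831, 0.1620]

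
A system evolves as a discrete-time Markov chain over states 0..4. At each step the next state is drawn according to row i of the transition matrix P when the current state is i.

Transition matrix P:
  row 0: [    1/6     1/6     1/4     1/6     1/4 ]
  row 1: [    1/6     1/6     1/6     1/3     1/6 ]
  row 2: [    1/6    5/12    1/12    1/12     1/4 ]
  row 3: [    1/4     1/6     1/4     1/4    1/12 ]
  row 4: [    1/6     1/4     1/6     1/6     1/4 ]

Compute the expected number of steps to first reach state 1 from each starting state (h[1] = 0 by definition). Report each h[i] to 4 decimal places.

First-step conditioning: h[1] = 0; for i ≠ 1, h[i] = 1 + Σ_k P[i][k]·h[k].
  h[0] = 1 + 1/6·h[0] + 1/4·h[2] + 1/6·h[3] + 1/4·h[4]
  h[2] = 1 + 1/6·h[0] + 1/12·h[2] + 1/12·h[3] + 1/4·h[4]
  h[3] = 1 + 1/4·h[0] + 1/4·h[2] + 1/4·h[3] + 1/12·h[4]
  h[4] = 1 + 1/6·h[0] + 1/6·h[2] + 1/6·h[3] + 1/4·h[4]
Solving the 4×4 linear system over states ≠ 1 gives exactly h = [22200/5213, 0, 17424/5213, 1728/401, 1596/401] (h[1] = 0 is the target).

h = [4.2586, 0.0000, 3.3424, 4.3092, 3.9800]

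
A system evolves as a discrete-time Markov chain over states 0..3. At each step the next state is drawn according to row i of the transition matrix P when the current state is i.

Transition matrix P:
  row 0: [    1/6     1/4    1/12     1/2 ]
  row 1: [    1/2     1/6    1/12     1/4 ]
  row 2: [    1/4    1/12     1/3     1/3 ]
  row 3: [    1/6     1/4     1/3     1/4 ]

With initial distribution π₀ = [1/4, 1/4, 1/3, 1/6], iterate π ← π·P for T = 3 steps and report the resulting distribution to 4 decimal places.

π = [0.2520, 0.1965, 0.2227, 0.3288]

t=0: π = [0.2500, 0.2500, 0.3333, 0.1667]
t=1: π = [0.2778, 0.1736, 0.2083, 0.3403]
t=2: π = [0.2419, 0.2008, 0.2205, 0.3368]
t=3: π = [0.2520, 0.1965, 0.2227, 0.3288]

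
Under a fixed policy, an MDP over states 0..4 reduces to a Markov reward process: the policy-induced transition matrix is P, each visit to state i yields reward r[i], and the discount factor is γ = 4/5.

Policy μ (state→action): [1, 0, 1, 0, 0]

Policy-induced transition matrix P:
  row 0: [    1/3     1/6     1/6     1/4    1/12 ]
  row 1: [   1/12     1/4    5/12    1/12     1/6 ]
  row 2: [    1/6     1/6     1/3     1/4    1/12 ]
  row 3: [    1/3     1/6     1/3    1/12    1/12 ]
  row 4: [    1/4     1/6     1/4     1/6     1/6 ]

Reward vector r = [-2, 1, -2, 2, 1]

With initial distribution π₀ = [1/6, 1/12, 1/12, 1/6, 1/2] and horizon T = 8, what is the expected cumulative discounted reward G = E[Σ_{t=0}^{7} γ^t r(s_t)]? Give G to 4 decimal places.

G = -0.8789

t=0: π = [0.1667, 0.0833, 0.0833, 0.1667, 0.5000], E[r] = 0.4167, γ^t·E[r] = 0.416667, running G = 0.416667
t=1: π = [0.2569, 0.1736, 0.2708, 0.1667, 0.1319], E[r] = -0.4167, γ^t·E[r] = -0.333333, running G = 0.083333
t=2: π = [0.2338, 0.1811, 0.2940, 0.1823, 0.1088], E[r] = -0.4010, γ^t·E[r] = -0.256667, running G = -0.173333
t=3: π = [0.2300, 0.1818, 0.3004, 0.1804, 0.1075], E[r] = -0.4108, γ^t·E[r] = -0.210321, running G = -0.383654
t=4: π = [0.2289, 0.1818, 0.3012, 0.1807, 0.1074], E[r] = -0.4095, γ^t·E[r] = -0.167728, running G = -0.551383
t=5: π = [0.2287, 0.1818, 0.3014, 0.1806, 0.1074], E[r] = -0.4097, γ^t·E[r] = -0.134255, running G = -0.685638
t=6: π = [0.2287, 0.1818, 0.3014, 0.1806, 0.1074], E[r] = -0.4097, γ^t·E[r] = -0.107394, running G = -0.793032
t=7: π = [0.2287, 0.1818, 0.3014, 0.1806, 0.1074], E[r] = -0.4097, γ^t·E[r] = -0.085917, running G = -0.878949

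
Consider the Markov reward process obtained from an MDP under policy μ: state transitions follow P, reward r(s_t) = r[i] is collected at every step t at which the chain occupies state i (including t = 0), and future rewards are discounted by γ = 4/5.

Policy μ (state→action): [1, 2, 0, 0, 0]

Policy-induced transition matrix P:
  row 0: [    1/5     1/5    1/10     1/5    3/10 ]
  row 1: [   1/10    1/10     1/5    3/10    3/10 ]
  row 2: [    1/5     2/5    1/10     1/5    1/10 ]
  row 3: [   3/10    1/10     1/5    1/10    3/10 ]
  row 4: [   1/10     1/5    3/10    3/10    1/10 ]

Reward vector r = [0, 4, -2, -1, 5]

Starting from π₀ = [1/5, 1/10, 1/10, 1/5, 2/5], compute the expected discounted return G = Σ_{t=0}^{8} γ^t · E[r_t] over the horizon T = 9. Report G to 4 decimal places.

G = 6.1587

t=0: π = [0.2000, 0.1000, 0.1000, 0.2000, 0.4000], E[r] = 2.0000, γ^t·E[r] = 2.000000, running G = 2.000000
t=1: π = [0.1700, 0.1900, 0.2100, 0.2300, 0.2000], E[r] = 1.1100, γ^t·E[r] = 0.888000, running G = 2.888000
t=2: π = [0.1840, 0.2000, 0.1820, 0.2160, 0.2180], E[r] = 1.3100, γ^t·E[r] = 0.838400, running G = 3.726400
t=3: π = [0.1798, 0.1948, 0.1852, 0.2202, 0.2200], E[r] = 1.2886, γ^t·E[r] = 0.659763, running G = 4.386163
t=4: π = [0.1805, 0.1955, 0.1855, 0.2195, 0.2190], E[r] = 1.2865, γ^t·E[r] = 0.526950, running G = 4.913114
t=5: π = [0.1805, 0.1956, 0.1853, 0.2195, 0.2191], E[r] = 1.2879, γ^t·E[r] = 0.422003, running G = 5.335117
t=6: π = [0.1805, 0.1955, 0.1853, 0.2195, 0.2191], E[r] = 1.2876, γ^t·E[r] = 0.337539, running G = 5.672656
t=7: π = [0.1805, 0.1956, 0.1853, 0.2195, 0.2191], E[r] = 1.2876, γ^t·E[r] = 0.270031, running G = 5.942687
t=8: π = [0.1805, 0.1956, 0.1853, 0.2195, 0.2191], E[r] = 1.2876, γ^t·E[r] = 0.216027, running G = 6.158714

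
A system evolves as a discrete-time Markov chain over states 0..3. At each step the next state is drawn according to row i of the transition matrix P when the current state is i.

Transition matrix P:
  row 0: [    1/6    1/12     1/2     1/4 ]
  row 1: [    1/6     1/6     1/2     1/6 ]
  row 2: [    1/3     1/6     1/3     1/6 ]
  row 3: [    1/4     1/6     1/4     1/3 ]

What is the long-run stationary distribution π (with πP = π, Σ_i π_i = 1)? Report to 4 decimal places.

π = [0.2488, 0.1459, 0.3804, 0.2249]

Balance equations π_j = Σ_i π_i·P[i][j]:
  π_0 = 1/6·π_0 + 1/6·π_1 + 1/3·π_2 + 1/4·π_3
  π_1 = 1/12·π_0 + 1/6·π_1 + 1/6·π_2 + 1/6·π_3
  π_2 = 1/2·π_0 + 1/2·π_1 + 1/3·π_2 + 1/4·π_3
  normalize: π_0 + π_1 + π_2 + π_3 = 1
Solving the linear system gives exactly π = [52/209, 61/418, 159/418, 47/209].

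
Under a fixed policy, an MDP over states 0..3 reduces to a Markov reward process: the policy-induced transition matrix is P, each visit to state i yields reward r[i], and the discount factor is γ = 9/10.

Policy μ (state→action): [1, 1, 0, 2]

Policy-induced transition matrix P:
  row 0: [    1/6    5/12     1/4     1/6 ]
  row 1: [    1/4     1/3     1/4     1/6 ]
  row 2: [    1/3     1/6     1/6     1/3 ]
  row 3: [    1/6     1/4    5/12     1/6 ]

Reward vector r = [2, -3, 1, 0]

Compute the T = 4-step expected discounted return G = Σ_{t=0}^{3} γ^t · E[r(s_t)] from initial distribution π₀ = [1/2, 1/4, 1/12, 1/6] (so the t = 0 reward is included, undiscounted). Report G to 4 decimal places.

t=0: π = [0.5000, 0.2500, 0.0833, 0.1667], E[r] = 0.3333, γ^t·E[r] = 0.333333, running G = 0.333333
t=1: π = [0.2014, 0.3472, 0.2708, 0.1806], E[r] = -0.3681, γ^t·E[r] = -0.331250, running G = 0.002083
t=2: π = [0.2407, 0.2899, 0.2575, 0.2118], E[r] = -0.1308, γ^t·E[r] = -0.105938, running G = -0.103854
t=3: π = [0.2337, 0.2928, 0.2638, 0.2096], E[r] = -0.1471, γ^t·E[r] = -0.107262, running G = -0.211116

G = -0.2111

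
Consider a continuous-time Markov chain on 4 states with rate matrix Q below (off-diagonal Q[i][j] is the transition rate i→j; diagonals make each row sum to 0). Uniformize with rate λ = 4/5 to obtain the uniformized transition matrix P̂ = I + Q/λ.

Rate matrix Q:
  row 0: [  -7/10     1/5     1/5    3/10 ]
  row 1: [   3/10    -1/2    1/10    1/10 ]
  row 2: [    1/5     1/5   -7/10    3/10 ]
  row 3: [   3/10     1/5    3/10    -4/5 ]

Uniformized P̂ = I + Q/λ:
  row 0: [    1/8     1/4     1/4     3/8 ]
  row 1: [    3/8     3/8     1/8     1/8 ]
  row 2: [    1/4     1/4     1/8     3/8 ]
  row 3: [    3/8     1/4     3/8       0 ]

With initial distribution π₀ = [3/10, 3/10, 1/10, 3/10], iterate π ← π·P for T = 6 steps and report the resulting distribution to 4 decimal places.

π = [0.2784, 0.2857, 0.2149, 0.2210]

t=0: π = [0.3000, 0.3000, 0.1000, 0.3000]
t=1: π = [0.2875, 0.2875, 0.2375, 0.1875]
t=2: π = [0.2734, 0.2859, 0.2078, 0.2328]
t=3: π = [0.2807, 0.2857, 0.2174, 0.2162]
t=4: π = [0.2777, 0.2857, 0.2141, 0.2225]
t=5: π = [0.2788, 0.2857, 0.2153, 0.2201]
t=6: π = [0.2784, 0.2857, 0.2149, 0.2210]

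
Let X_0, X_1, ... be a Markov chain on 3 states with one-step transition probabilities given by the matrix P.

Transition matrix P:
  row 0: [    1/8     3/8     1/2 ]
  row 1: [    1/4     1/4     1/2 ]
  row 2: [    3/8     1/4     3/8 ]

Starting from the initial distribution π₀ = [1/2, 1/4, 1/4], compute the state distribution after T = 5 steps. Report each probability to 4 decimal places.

π = [0.2716, 0.2840, 0.4445]

t=0: π = [0.5000, 0.2500, 0.2500]
t=1: π = [0.2188, 0.3125, 0.4688]
t=2: π = [0.2813, 0.2773, 0.4414]
t=3: π = [0.2700, 0.2852, 0.4448]
t=4: π = [0.2719, 0.2838, 0.4444]
t=5: π = [0.2716, 0.2840, 0.4445]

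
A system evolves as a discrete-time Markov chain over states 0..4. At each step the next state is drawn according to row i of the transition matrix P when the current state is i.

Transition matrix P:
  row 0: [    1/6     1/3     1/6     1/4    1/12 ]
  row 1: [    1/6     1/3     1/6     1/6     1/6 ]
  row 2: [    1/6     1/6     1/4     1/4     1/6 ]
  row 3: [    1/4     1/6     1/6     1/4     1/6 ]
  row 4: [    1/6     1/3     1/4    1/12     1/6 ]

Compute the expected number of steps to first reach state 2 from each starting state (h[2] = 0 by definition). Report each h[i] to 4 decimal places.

First-step conditioning: h[2] = 0; for i ≠ 2, h[i] = 1 + Σ_k P[i][k]·h[k].
  h[0] = 1 + 1/6·h[0] + 1/3·h[1] + 1/4·h[3] + 1/12·h[4]
  h[1] = 1 + 1/6·h[0] + 1/3·h[1] + 1/6·h[3] + 1/6·h[4]
  h[3] = 1 + 1/4·h[0] + 1/6·h[1] + 1/4·h[3] + 1/6·h[4]
  h[4] = 1 + 1/6·h[0] + 1/3·h[1] + 1/12·h[3] + 1/6·h[4]
Solving the 4×4 linear system over states ≠ 2 gives exactly h = [4746/845, 4713/845, 0, 4716/845, 864/169] (h[2] = 0 is the target).

h = [5.6166, 5.5775, 0.0000, 5.5811, 5.1124]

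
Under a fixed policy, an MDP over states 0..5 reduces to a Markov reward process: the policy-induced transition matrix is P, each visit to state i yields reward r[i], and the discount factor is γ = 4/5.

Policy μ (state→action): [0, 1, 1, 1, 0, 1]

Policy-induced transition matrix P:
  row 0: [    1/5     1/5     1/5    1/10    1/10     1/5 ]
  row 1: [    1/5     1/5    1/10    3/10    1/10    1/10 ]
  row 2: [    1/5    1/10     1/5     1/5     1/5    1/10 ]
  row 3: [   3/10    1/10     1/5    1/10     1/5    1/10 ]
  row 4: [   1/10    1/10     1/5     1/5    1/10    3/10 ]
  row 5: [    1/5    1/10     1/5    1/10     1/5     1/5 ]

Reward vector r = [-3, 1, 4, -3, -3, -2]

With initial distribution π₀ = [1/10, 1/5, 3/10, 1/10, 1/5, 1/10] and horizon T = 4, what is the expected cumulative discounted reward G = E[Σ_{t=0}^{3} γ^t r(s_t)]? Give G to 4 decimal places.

G = -1.9939

t=0: π = [0.1000, 0.2000, 0.3000, 0.1000, 0.2000, 0.1000], E[r] = 0.0000, γ^t·E[r] = 0.000000, running G = 0.000000
t=1: π = [0.1900, 0.1300, 0.1800, 0.1900, 0.1500, 0.1600], E[r] = -1.0600, γ^t·E[r] = -0.848000, running G = -0.848000
t=2: π = [0.2040, 0.1320, 0.1870, 0.1590, 0.1530, 0.1650], E[r] = -0.9980, γ^t·E[r] = -0.638720, running G = -1.486720
t=3: π = [0.2006, 0.1336, 0.1868, 0.1604, 0.1511, 0.1675], E[r] = -0.9905, γ^t·E[r] = -0.507136, running G = -1.993856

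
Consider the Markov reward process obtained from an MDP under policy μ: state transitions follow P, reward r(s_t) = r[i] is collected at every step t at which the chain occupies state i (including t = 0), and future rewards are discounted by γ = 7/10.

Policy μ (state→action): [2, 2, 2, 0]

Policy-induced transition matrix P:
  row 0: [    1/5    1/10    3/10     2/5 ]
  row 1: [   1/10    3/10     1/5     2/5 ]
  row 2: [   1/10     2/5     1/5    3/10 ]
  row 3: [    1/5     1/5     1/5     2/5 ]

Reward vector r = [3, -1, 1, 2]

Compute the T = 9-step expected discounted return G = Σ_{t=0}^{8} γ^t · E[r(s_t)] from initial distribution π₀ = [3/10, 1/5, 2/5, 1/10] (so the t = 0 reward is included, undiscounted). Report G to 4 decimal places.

t=0: π = [0.3000, 0.2000, 0.4000, 0.1000], E[r] = 1.3000, γ^t·E[r] = 1.300000, running G = 1.300000
t=1: π = [0.1400, 0.2700, 0.2300, 0.3600], E[r] = 1.1000, γ^t·E[r] = 0.770000, running G = 2.070000
t=2: π = [0.1500, 0.2590, 0.2140, 0.3770], E[r] = 1.1590, γ^t·E[r] = 0.567910, running G = 2.637910
t=3: π = [0.1527, 0.2537, 0.2150, 0.3786], E[r] = 1.1766, γ^t·E[r] = 0.403574, running G = 3.041484
t=4: π = [0.1531, 0.2531, 0.2153, 0.3785], E[r] = 1.1786, γ^t·E[r] = 0.282972, running G = 3.324456
t=5: π = [0.1532, 0.2531, 0.2153, 0.3785], E[r] = 1.1787, γ^t·E[r] = 0.198104, running G = 3.522560
t=6: π = [0.1532, 0.2531, 0.2153, 0.3785], E[r] = 1.1787, γ^t·E[r] = 0.138672, running G = 3.661232
t=7: π = [0.1532, 0.2531, 0.2153, 0.3785], E[r] = 1.1787, γ^t·E[r] = 0.097070, running G = 3.758302
t=8: π = [0.1532, 0.2531, 0.2153, 0.3785], E[r] = 1.1787, γ^t·E[r] = 0.067949, running G = 3.826251

G = 3.8263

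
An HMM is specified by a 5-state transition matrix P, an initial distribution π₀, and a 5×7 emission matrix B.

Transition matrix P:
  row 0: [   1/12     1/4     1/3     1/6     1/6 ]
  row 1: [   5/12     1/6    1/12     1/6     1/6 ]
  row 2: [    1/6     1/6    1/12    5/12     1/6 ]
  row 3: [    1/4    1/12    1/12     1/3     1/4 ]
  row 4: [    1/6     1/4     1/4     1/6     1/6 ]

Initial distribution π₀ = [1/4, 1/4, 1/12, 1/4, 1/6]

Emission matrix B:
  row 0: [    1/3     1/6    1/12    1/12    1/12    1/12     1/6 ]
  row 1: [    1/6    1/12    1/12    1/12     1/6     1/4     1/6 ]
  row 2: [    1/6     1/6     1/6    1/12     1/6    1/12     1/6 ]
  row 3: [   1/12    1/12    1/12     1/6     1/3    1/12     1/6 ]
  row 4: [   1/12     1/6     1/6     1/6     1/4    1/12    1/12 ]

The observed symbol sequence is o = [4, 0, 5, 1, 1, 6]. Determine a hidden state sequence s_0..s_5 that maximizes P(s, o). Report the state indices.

t=0: δ = [2.083e-02, 4.167e-02, 1.389e-02, 8.333e-02, 4.167e-02]  (obs o_0=4)
t=1: δ = [6.944e-03, 1.736e-03, 1.736e-03, 2.315e-03, 1.736e-03]  ψ = [3, 4, 4, 3, 3]  (obs o_1=0)
t=2: δ = [6.028e-05, 4.340e-04, 1.929e-04, 9.645e-05, 9.645e-05]  ψ = [1, 0, 0, 0, 0]  (obs o_2=5)
t=3: δ = [3.014e-05, 6.028e-06, 6.028e-06, 6.698e-06, 1.206e-05]  ψ = [1, 1, 1, 2, 1]  (obs o_3=1)
t=4: δ = [4.186e-07, 6.279e-07, 1.674e-06, 4.186e-07, 8.372e-07]  ψ = [0, 0, 0, 0, 0]  (obs o_4=1)
t=5: δ = [4.651e-08, 4.651e-08, 3.489e-08, 1.163e-07, 2.326e-08]  ψ = [2, 2, 4, 2, 2]  (obs o_5=6)
backtrack: best end state = 3; path = [3, 0, 1, 0, 2, 3]

path = [3, 0, 1, 0, 2, 3]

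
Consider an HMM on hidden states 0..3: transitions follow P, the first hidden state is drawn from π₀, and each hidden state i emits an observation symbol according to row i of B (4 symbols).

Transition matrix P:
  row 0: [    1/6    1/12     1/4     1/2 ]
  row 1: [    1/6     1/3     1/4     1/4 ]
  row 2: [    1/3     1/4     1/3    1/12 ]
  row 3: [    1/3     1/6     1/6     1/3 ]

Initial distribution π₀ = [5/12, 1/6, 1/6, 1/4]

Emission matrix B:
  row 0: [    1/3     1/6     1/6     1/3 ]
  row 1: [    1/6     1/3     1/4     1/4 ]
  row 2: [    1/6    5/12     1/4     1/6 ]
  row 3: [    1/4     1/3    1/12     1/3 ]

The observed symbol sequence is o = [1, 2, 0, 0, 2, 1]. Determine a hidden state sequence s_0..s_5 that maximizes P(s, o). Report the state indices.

t=0: δ = [6.944e-02, 5.556e-02, 6.944e-02, 8.333e-02]  (obs o_0=1)
t=1: δ = [4.630e-03, 4.630e-03, 5.787e-03, 2.894e-03]  ψ = [3, 1, 2, 0]  (obs o_1=2)
t=2: δ = [6.430e-04, 2.572e-04, 3.215e-04, 5.787e-04]  ψ = [2, 1, 2, 0]  (obs o_2=0)
t=3: δ = [6.430e-05, 1.608e-05, 2.679e-05, 8.038e-05]  ψ = [3, 3, 0, 0]  (obs o_3=0)
t=4: δ = [4.465e-06, 3.349e-06, 4.019e-06, 2.679e-06]  ψ = [3, 3, 0, 0]  (obs o_4=2)
t=5: δ = [2.233e-07, 3.721e-07, 5.582e-07, 7.442e-07]  ψ = [2, 1, 2, 0]  (obs o_5=1)
backtrack: best end state = 3; path = [2, 2, 0, 3, 0, 3]

path = [2, 2, 0, 3, 0, 3]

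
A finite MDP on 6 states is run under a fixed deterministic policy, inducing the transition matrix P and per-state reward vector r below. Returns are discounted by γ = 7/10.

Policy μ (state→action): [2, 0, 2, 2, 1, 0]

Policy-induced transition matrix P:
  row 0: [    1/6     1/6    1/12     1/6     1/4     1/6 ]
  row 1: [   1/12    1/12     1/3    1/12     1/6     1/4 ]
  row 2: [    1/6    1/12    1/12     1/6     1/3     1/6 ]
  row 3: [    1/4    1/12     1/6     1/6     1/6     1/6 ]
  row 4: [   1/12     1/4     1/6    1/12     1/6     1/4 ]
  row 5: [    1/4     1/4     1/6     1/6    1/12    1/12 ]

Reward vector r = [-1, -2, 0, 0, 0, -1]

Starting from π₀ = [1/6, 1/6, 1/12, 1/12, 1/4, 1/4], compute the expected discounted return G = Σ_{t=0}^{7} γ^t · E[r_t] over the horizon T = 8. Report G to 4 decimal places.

t=0: π = [0.1667, 0.1667, 0.0833, 0.0833, 0.2500, 0.2500], E[r] = -0.7500, γ^t·E[r] = -0.750000, running G = -0.750000
t=1: π = [0.1597, 0.1806, 0.1736, 0.1319, 0.1736, 0.1806], E[r] = -0.7014, γ^t·E[r] = -0.490972, running G = -1.240972
t=2: π = [0.1632, 0.1557, 0.1690, 0.1372, 0.1939, 0.1811], E[r] = -0.6557, γ^t·E[r] = -0.321279, running G = -1.562251
t=3: π = [0.1641, 0.1594, 0.1649, 0.1375, 0.1933, 0.1807], E[r] = -0.6636, γ^t·E[r] = -0.227625, running G = -1.789876
t=4: π = [0.1638, 0.1593, 0.1658, 0.1373, 0.1928, 0.1810], E[r] = -0.6635, γ^t·E[r] = -0.159302, running G = -1.949178
t=5: π = [0.1638, 0.1593, 0.1658, 0.1373, 0.1929, 0.1809], E[r] = -0.6633, γ^t·E[r] = -0.111486, running G = -2.060664
t=6: π = [0.1638, 0.1593, 0.1657, 0.1373, 0.1929, 0.1809], E[r] = -0.6633, γ^t·E[r] = -0.078042, running G = -2.138706
t=7: π = [0.1638, 0.1593, 0.1657, 0.1373, 0.1929, 0.1809], E[r] = -0.6634, γ^t·E[r] = -0.054630, running G = -2.193336

G = -2.1933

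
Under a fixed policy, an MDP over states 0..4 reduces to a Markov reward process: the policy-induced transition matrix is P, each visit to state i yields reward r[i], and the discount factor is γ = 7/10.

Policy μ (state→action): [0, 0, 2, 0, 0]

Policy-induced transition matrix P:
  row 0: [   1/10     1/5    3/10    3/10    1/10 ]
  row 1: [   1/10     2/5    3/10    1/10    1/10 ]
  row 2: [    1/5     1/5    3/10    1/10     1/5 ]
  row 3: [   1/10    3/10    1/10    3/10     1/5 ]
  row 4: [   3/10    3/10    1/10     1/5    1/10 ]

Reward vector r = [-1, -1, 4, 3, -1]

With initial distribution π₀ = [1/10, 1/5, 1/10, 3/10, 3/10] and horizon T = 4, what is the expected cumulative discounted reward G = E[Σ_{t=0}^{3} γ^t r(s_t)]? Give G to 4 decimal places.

G = 1.9710

t=0: π = [0.1000, 0.2000, 0.1000, 0.3000, 0.3000], E[r] = 0.7000, γ^t·E[r] = 0.700000, running G = 0.700000
t=1: π = [0.1700, 0.3000, 0.1800, 0.2100, 0.1400], E[r] = 0.7400, γ^t·E[r] = 0.518000, running G = 1.218000
t=2: π = [0.1460, 0.2950, 0.2300, 0.1900, 0.1390], E[r] = 0.9100, γ^t·E[r] = 0.445900, running G = 1.663900
t=3: π = [0.1508, 0.2919, 0.2342, 0.1811, 0.1420], E[r] = 0.8954, γ^t·E[r] = 0.307122, running G = 1.971022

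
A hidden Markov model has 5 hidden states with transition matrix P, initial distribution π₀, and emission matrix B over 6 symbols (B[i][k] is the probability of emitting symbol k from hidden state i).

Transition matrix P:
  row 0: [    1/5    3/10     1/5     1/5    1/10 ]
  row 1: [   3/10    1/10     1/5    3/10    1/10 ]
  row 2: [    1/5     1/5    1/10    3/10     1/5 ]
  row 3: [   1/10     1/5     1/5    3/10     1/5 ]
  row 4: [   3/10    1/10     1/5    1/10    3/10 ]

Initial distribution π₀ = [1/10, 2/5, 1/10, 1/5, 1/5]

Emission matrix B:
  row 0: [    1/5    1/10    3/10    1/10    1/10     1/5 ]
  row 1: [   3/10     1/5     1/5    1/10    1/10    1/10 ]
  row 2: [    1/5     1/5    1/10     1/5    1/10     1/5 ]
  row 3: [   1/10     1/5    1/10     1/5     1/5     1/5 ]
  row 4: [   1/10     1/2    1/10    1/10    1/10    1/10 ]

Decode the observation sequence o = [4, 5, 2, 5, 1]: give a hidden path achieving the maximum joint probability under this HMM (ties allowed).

t=0: δ = [1.000e-02, 4.000e-02, 1.000e-02, 4.000e-02, 2.000e-02]  (obs o_0=4)
t=1: δ = [2.400e-03, 8.000e-04, 1.600e-03, 2.400e-03, 8.000e-04]  ψ = [1, 3, 1, 1, 3]  (obs o_1=5)
t=2: δ = [1.440e-04, 1.440e-04, 4.800e-05, 7.200e-05, 4.800e-05]  ψ = [0, 0, 0, 3, 3]  (obs o_2=2)
t=3: δ = [8.640e-06, 4.320e-06, 5.760e-06, 8.640e-06, 1.440e-06]  ψ = [1, 0, 0, 1, 0]  (obs o_3=5)
t=4: δ = [1.728e-07, 5.184e-07, 3.456e-07, 5.184e-07, 8.640e-07]  ψ = [0, 0, 0, 3, 3]  (obs o_4=1)
backtrack: best end state = 4; path = [1, 0, 1, 3, 4]

path = [1, 0, 1, 3, 4]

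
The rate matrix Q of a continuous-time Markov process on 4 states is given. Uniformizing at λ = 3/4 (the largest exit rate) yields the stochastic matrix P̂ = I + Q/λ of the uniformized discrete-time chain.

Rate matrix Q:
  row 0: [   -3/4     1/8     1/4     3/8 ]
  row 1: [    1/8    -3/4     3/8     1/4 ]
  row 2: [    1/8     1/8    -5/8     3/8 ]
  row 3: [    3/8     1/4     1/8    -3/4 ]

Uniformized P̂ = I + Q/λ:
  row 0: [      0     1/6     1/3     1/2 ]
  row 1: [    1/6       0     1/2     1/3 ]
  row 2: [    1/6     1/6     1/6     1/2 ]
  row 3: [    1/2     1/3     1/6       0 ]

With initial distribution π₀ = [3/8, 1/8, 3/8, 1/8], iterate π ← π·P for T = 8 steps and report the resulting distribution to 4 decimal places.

t=0: π = [0.3750, 0.1250, 0.3750, 0.1250]
t=1: π = [0.1458, 0.1667, 0.2708, 0.4167]
t=2: π = [0.2813, 0.2083, 0.2465, 0.2639]
t=3: π = [0.2078, 0.1759, 0.2830, 0.3333]
t=4: π = [0.2432, 0.1929, 0.2599, 0.3040]
t=5: π = [0.2275, 0.1852, 0.2715, 0.3158]
t=6: π = [0.2340, 0.1884, 0.2663, 0.3112]
t=7: π = [0.2314, 0.1871, 0.2685, 0.3130]
t=8: π = [0.2324, 0.1876, 0.2676, 0.3123]

π = [0.2324, 0.1876, 0.2676, 0.3123]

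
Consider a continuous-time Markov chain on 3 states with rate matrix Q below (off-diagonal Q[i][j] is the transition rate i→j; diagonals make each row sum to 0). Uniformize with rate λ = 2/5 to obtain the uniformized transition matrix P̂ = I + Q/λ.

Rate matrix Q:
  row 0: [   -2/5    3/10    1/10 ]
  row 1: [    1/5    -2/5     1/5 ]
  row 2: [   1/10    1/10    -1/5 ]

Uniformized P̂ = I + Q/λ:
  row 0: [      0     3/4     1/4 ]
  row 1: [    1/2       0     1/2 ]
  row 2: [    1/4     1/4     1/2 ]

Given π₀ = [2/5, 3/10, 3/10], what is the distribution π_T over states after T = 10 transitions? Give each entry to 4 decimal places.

t=0: π = [0.4000, 0.3000, 0.3000]
t=1: π = [0.2250, 0.3750, 0.4000]
t=2: π = [0.2875, 0.2688, 0.4438]
t=3: π = [0.2453, 0.3266, 0.4281]
t=4: π = [0.2703, 0.2910, 0.4387]
t=5: π = [0.2552, 0.3124, 0.4324]
t=6: π = [0.2643, 0.2995, 0.4362]
t=7: π = [0.2588, 0.3073, 0.4339]
t=8: π = [0.2621, 0.3026, 0.4353]
t=9: π = [0.2601, 0.3054, 0.4345]
t=10: π = [0.2613, 0.3037, 0.4350]

π = [0.2613, 0.3037, 0.4350]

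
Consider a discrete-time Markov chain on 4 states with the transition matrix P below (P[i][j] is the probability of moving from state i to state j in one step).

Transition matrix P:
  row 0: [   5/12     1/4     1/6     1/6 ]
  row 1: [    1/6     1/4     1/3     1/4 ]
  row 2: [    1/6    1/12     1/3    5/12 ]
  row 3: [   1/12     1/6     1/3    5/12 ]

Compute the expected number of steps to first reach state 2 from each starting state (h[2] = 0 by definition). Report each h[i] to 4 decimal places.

h = [4.0621, 3.3168, 0.0000, 3.2422]

First-step conditioning: h[2] = 0; for i ≠ 2, h[i] = 1 + Σ_k P[i][k]·h[k].
  h[0] = 1 + 5/12·h[0] + 1/4·h[1] + 1/6·h[3]
  h[1] = 1 + 1/6·h[0] + 1/4·h[1] + 1/4·h[3]
  h[3] = 1 + 1/12·h[0] + 1/6·h[1] + 5/12·h[3]
Solving the 3×3 linear system over states ≠ 2 gives exactly h = [654/161, 534/161, 0, 522/161] (h[2] = 0 is the target).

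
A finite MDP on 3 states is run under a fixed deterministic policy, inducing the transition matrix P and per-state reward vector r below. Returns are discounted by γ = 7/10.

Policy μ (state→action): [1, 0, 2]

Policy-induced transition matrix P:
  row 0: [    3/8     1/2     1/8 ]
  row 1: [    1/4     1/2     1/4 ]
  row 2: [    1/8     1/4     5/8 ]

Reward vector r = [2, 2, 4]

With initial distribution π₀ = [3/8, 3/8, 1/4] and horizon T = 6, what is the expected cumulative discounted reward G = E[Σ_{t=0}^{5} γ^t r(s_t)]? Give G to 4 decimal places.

G = 7.6396

t=0: π = [0.3750, 0.3750, 0.2500], E[r] = 2.5000, γ^t·E[r] = 2.500000, running G = 2.500000
t=1: π = [0.2656, 0.4375, 0.2969], E[r] = 2.5938, γ^t·E[r] = 1.815625, running G = 4.315625
t=2: π = [0.2461, 0.4258, 0.3281], E[r] = 2.6563, γ^t·E[r] = 1.301563, running G = 5.617188
t=3: π = [0.2397, 0.4180, 0.3423], E[r] = 2.6846, γ^t·E[r] = 0.920808, running G = 6.537995
t=4: π = [0.2372, 0.4144, 0.3484], E[r] = 2.6968, γ^t·E[r] = 0.647496, running G = 7.185491
t=5: π = [0.2361, 0.4129, 0.3510], E[r] = 2.7020, γ^t·E[r] = 0.454124, running G = 7.639616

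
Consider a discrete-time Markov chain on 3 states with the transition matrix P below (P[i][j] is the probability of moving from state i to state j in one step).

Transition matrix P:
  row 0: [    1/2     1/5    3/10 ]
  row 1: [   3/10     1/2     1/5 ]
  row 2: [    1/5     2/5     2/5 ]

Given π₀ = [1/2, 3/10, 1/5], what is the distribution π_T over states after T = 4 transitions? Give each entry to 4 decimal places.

t=0: π = [0.5000, 0.3000, 0.2000]
t=1: π = [0.3800, 0.3300, 0.2900]
t=2: π = [0.3470, 0.3570, 0.2960]
t=3: π = [0.3398, 0.3663, 0.2939]
t=4: π = [0.3386, 0.3687, 0.2928]

π = [0.3386, 0.3687, 0.2928]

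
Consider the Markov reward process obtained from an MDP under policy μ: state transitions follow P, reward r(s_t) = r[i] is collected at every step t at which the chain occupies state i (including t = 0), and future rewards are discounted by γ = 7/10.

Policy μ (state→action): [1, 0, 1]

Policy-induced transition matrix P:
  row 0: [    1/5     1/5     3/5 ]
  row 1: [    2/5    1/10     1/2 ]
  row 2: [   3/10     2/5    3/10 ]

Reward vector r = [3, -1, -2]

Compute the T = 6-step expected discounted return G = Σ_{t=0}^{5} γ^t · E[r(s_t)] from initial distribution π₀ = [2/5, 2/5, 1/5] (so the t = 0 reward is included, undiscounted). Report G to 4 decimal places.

t=0: π = [0.4000, 0.4000, 0.2000], E[r] = 0.4000, γ^t·E[r] = 0.400000, running G = 0.400000
t=1: π = [0.3000, 0.2000, 0.5000], E[r] = -0.3000, γ^t·E[r] = -0.210000, running G = 0.190000
t=2: π = [0.2900, 0.2800, 0.4300], E[r] = -0.2700, γ^t·E[r] = -0.132300, running G = 0.057700
t=3: π = [0.2990, 0.2580, 0.4430], E[r] = -0.2470, γ^t·E[r] = -0.084721, running G = -0.027021
t=4: π = [0.2959, 0.2628, 0.4413], E[r] = -0.2577, γ^t·E[r] = -0.061874, running G = -0.088895
t=5: π = [0.2967, 0.2620, 0.4413], E[r] = -0.2546, γ^t·E[r] = -0.042786, running G = -0.131680

G = -0.1317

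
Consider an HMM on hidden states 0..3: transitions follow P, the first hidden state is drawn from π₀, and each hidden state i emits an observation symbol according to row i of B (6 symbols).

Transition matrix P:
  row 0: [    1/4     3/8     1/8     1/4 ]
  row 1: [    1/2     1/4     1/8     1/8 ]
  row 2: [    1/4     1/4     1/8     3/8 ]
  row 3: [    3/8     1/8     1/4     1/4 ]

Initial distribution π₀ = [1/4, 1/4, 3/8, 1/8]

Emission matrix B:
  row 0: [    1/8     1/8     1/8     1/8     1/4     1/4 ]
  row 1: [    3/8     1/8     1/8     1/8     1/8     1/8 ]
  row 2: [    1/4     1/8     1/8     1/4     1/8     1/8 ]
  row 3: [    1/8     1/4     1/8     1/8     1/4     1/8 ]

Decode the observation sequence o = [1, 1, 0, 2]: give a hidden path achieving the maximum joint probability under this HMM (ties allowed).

t=0: δ = [3.125e-02, 3.125e-02, 4.688e-02, 3.125e-02]  (obs o_0=1)
t=1: δ = [1.953e-03, 1.465e-03, 9.766e-04, 4.395e-03]  ψ = [1, 0, 3, 2]  (obs o_1=1)
t=2: δ = [2.060e-04, 2.747e-04, 2.747e-04, 1.373e-04]  ψ = [3, 0, 3, 3]  (obs o_2=0)
t=3: δ = [1.717e-05, 9.656e-06, 4.292e-06, 1.287e-05]  ψ = [1, 0, 1, 2]  (obs o_3=2)
backtrack: best end state = 0; path = [1, 0, 1, 0]

path = [1, 0, 1, 0]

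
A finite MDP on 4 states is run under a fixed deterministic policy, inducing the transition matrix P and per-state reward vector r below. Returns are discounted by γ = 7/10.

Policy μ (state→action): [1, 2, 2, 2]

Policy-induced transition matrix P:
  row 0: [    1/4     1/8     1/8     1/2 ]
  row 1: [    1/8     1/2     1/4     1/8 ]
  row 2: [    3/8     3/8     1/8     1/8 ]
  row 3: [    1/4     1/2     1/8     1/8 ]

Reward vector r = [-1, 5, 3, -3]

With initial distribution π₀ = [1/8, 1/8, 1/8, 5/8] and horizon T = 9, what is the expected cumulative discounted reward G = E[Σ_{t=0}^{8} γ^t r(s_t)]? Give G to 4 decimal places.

G = 2.7520

t=0: π = [0.1250, 0.1250, 0.1250, 0.6250], E[r] = -1.0000, γ^t·E[r] = -1.000000, running G = -1.000000
t=1: π = [0.2500, 0.4375, 0.1406, 0.1719], E[r] = 1.8438, γ^t·E[r] = 1.290625, running G = 0.290625
t=2: π = [0.2129, 0.3887, 0.1797, 0.2188], E[r] = 1.6133, γ^t·E[r] = 0.790508, running G = 1.081133
t=3: π = [0.2239, 0.3977, 0.1736, 0.2048], E[r] = 1.6709, γ^t·E[r] = 0.573118, running G = 1.654251
t=4: π = [0.2220, 0.3943, 0.1747, 0.2090], E[r] = 1.6470, γ^t·E[r] = 0.395453, running G = 2.049704
t=5: π = [0.2225, 0.3949, 0.1743, 0.2082], E[r] = 1.6502, γ^t·E[r] = 0.277347, running G = 2.327050
t=6: π = [0.2224, 0.3948, 0.1744, 0.2085], E[r] = 1.6491, γ^t·E[r] = 0.194015, running G = 2.521065
t=7: π = [0.2225, 0.3948, 0.1743, 0.2084], E[r] = 1.6493, γ^t·E[r] = 0.135830, running G = 2.656896
t=8: π = [0.2224, 0.3948, 0.1743, 0.2084], E[r] = 1.6493, γ^t·E[r] = 0.095078, running G = 2.751974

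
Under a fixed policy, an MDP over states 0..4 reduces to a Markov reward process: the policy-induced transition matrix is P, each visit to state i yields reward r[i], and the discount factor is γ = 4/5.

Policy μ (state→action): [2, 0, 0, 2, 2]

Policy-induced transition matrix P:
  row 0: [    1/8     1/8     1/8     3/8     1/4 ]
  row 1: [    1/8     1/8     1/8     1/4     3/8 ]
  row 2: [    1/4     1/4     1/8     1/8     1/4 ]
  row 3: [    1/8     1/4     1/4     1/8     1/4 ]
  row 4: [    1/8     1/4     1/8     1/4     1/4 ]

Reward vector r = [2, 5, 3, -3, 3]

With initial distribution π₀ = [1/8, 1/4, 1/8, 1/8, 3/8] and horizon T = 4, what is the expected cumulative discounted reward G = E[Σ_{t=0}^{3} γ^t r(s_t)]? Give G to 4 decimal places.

t=0: π = [0.1250, 0.2500, 0.1250, 0.1250, 0.3750], E[r] = 2.6250, γ^t·E[r] = 2.625000, running G = 2.625000
t=1: π = [0.1406, 0.2031, 0.1406, 0.2344, 0.2813], E[r] = 1.8594, γ^t·E[r] = 1.487500, running G = 4.112500
t=2: π = [0.1426, 0.2070, 0.1543, 0.2207, 0.2754], E[r] = 1.9473, γ^t·E[r] = 1.246250, running G = 5.358750
t=3: π = [0.1443, 0.2063, 0.1526, 0.2209, 0.2759], E[r] = 1.9426, γ^t·E[r] = 0.994625, running G = 6.353375

G = 6.3534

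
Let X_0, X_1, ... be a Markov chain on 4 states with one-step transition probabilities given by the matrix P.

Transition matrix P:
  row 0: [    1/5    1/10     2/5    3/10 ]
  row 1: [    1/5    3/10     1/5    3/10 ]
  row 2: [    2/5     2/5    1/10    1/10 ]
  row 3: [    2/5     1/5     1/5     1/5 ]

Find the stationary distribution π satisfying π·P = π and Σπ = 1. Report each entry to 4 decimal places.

π = [0.2930, 0.2419, 0.2351, 0.2300]

Balance equations π_j = Σ_i π_i·P[i][j]:
  π_0 = 1/5·π_0 + 1/5·π_1 + 2/5·π_2 + 2/5·π_3
  π_1 = 1/10·π_0 + 3/10·π_1 + 2/5·π_2 + 1/5·π_3
  π_2 = 2/5·π_0 + 1/5·π_1 + 1/10·π_2 + 1/5·π_3
  normalize: π_0 + π_1 + π_2 + π_3 = 1
Solving the linear system gives exactly π = [172/587, 142/587, 138/587, 135/587].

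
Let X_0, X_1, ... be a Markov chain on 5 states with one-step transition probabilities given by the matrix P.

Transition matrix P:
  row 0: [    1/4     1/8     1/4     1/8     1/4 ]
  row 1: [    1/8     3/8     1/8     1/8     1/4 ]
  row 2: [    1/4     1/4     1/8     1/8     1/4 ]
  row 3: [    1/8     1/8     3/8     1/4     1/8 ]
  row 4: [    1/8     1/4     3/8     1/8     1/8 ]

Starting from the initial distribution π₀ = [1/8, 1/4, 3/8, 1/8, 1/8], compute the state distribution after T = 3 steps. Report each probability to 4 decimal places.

π = [0.1765, 0.2405, 0.2336, 0.1428, 0.2065]

t=0: π = [0.1250, 0.2500, 0.3750, 0.1250, 0.1250]
t=1: π = [0.1875, 0.2500, 0.2031, 0.1406, 0.2188]
t=2: π = [0.1738, 0.2402, 0.2383, 0.1426, 0.2051]
t=3: π = [0.1765, 0.2405, 0.2336, 0.1428, 0.2065]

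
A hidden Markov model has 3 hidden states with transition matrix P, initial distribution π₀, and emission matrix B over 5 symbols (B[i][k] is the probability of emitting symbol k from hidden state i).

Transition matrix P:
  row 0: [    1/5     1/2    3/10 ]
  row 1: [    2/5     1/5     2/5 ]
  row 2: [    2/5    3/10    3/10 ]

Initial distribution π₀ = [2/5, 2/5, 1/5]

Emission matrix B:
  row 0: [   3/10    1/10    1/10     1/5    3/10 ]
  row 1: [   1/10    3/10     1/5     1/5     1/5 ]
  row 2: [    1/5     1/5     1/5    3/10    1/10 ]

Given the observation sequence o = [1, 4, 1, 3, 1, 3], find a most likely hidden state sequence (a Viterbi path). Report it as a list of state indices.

path = [1, 0, 1, 0, 1, 2]

t=0: δ = [4.000e-02, 1.200e-01, 4.000e-02]  (obs o_0=1)
t=1: δ = [1.440e-02, 4.800e-03, 4.800e-03]  ψ = [1, 1, 1]  (obs o_1=4)
t=2: δ = [2.880e-04, 2.160e-03, 8.640e-04]  ψ = [0, 0, 0]  (obs o_2=1)
t=3: δ = [1.728e-04, 8.640e-05, 2.592e-04]  ψ = [1, 1, 1]  (obs o_3=3)
t=4: δ = [1.037e-05, 2.592e-05, 1.555e-05]  ψ = [2, 0, 2]  (obs o_4=1)
t=5: δ = [2.074e-06, 1.037e-06, 3.110e-06]  ψ = [1, 0, 1]  (obs o_5=3)
backtrack: best end state = 2; path = [1, 0, 1, 0, 1, 2]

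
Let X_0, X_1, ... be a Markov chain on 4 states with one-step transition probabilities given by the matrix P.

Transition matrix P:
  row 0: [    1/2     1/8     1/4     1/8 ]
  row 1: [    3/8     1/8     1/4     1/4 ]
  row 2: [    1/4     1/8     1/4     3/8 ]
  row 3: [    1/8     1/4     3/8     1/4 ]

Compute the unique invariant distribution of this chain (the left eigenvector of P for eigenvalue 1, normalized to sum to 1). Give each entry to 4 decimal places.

π = [0.3184, 0.1557, 0.2807, 0.2453]

Balance equations π_j = Σ_i π_i·P[i][j]:
  π_0 = 1/2·π_0 + 3/8·π_1 + 1/4·π_2 + 1/8·π_3
  π_1 = 1/8·π_0 + 1/8·π_1 + 1/8·π_2 + 1/4·π_3
  π_2 = 1/4·π_0 + 1/4·π_1 + 1/4·π_2 + 3/8·π_3
  normalize: π_0 + π_1 + π_2 + π_3 = 1
Solving the linear system gives exactly π = [135/424, 33/212, 119/424, 13/53].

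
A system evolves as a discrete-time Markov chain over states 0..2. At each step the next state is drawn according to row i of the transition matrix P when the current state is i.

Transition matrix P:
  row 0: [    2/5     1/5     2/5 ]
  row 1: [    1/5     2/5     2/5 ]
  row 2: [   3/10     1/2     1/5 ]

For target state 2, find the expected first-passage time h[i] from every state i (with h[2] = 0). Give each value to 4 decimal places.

h = [2.5000, 2.5000, 0.0000]

First-step conditioning: h[2] = 0; for i ≠ 2, h[i] = 1 + Σ_k P[i][k]·h[k].
  h[0] = 1 + 2/5·h[0] + 1/5·h[1]
  h[1] = 1 + 1/5·h[0] + 2/5·h[1]
Solving the 2×2 linear system over states ≠ 2 gives exactly h = [5/2, 5/2, 0] (h[2] = 0 is the target).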